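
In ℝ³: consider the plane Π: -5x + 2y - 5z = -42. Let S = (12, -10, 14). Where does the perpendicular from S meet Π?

Foot = S − λn with λ = (n·S − d)/|n|² = (-150 − (-42))/54 = -2.
Foot = (12, -10, 14) − (-2)·(-5, 2, -5) = (2, -6, 4).

(2, -6, 4)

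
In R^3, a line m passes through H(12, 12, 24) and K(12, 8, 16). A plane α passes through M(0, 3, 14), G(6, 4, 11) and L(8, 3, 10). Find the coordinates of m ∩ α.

(12, 4, 8)

A direction vector for m is K − H = (0, -4, -8).
MG = (6, 1, -3), ML = (8, 0, -4); a normal to α is MG × ML = (-4, 0, -8).
Using M: α has equation -4x - 8z = -112.
Substitute r = (12, 12, 24) + t(0, -4, -8) into the plane: -240 + 64t = -112, so t = 2.
Intersection: (12, 12, 24) + 2·(0, -4, -8) = (12, 4, 8).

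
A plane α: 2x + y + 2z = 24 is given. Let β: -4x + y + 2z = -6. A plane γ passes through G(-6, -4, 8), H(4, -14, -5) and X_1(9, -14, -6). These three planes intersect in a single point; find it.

GH = (10, -10, -13), GX_1 = (15, -10, -14); a normal to γ is GH × GX_1 = (10, -55, 50).
Using G: γ has equation 10x - 55y + 50z = 560.
Solving the 3×3 linear system 2x + y + 2z = 24, -4x + y + 2z = -6, 10x - 55y + 50z = 560 (e.g. by elimination or Cramer's rule, determinant = 960) gives (5, -2, 8).

(5, -2, 8)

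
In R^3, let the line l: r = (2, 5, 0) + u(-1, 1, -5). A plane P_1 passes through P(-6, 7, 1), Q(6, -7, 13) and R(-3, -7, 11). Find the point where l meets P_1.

(3, 4, 5)

PQ = (12, -14, 12), PR = (3, -14, 10); a normal to P_1 is PQ × PR = (28, -84, -126).
Using P: P_1 has equation 28x - 84y - 126z = -882.
Substitute r = (2, 5, 0) + t(-1, 1, -5) into the plane: -364 + 518t = -882, so t = -1.
Intersection: (2, 5, 0) + (-1)·(-1, 1, -5) = (3, 4, 5).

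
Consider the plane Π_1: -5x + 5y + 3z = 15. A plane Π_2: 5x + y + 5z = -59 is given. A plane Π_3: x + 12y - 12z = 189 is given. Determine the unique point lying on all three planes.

(-3, 6, -10)

Solving the 3×3 linear system -5x + 5y + 3z = 15, 5x + y + 5z = -59, x + 12y - 12z = 189 (e.g. by elimination or Cramer's rule, determinant = 862) gives (-3, 6, -10).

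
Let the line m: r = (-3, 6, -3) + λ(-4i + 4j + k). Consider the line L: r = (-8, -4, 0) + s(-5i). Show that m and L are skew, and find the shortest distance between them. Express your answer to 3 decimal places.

Common perpendicular direction n = (-4, 4, 1) × (-5, 0, 0) = (0, -5, 20).
With w = (-8, -4, 0) − (-3, 6, -3) = (-5, -10, 3), w · n = 110.
Since n ≠ 0 the lines are not parallel, and w · n = 110 ≠ 0 so they do not intersect; hence they are skew.
Distance = |w · n| / |n| = |110| / √425 ≈ 5.336.

5.336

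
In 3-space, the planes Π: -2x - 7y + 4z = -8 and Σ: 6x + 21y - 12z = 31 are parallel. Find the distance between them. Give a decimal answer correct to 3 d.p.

0.281

Rescale Σ by 1/(-3): -2x - 7y + 4z = -31/3. Then distance = |-8 − (-31/3)| / √69 ≈ 0.281.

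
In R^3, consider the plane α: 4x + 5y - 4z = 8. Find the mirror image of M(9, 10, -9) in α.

(-7, -10, 7)

λ = (n·M − d)/|n|² = (122 − 8)/57 = 2.
Reflection = M − 2λn = (9, 10, -9) − 4·(4, 5, -4) = (-7, -10, 7).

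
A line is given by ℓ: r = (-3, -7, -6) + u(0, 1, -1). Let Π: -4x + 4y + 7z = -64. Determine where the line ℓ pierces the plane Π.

(-3, -5, -8)

Substitute r = (-3, -7, -6) + t(0, 1, -1) into the plane: -58 + (-3)t = -64, so t = 2.
Intersection: (-3, -7, -6) + 2·(0, 1, -1) = (-3, -5, -8).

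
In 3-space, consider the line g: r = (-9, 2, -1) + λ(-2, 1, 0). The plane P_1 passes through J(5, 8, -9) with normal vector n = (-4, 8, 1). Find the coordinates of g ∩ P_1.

(-7, 1, -1)

P_1: n·r = n·J gives -4x + 8y + z = 35.
Substitute r = (-9, 2, -1) + t(-2, 1, 0) into the plane: 51 + 16t = 35, so t = -1.
Intersection: (-9, 2, -1) + (-1)·(-2, 1, 0) = (-7, 1, -1).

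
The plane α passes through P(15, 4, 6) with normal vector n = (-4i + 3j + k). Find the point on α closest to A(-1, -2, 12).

(7, -8, 10)

α: n·r = n·P gives -4x + 3y + z = -42.
Foot = A − λn with λ = (n·A − d)/|n|² = (10 − (-42))/26 = 2.
Foot = (-1, -2, 12) − 2·(-4, 3, 1) = (7, -8, 10).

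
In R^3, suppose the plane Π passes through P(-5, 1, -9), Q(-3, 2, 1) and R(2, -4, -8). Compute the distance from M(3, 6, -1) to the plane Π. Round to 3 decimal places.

PQ = (2, 1, 10), PR = (7, -5, 1); a normal to Π is PQ × PR = (51, 68, -17).
Using P: Π has equation 51x + 68y - 17z = -34.
n·M − d = (51)·(3) + (68)·(6) + (-17)·(-1) − (-34) = 612; |n| = √7514.
Distance = |612| / √7514 = 612/√7514 ≈ 7.060.

7.060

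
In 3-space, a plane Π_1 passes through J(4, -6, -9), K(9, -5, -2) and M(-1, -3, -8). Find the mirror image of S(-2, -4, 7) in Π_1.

(4, 8, 1)

JK = (5, 1, 7), JM = (-5, 3, 1); a normal to Π_1 is JK × JM = (-20, -40, 20).
Using J: Π_1 has equation -20x - 40y + 20z = -20.
λ = (n·S − d)/|n|² = (340 − (-20))/2400 = 3/20.
Reflection = S − 2λn = (-2, -4, 7) − (3/10)·(-20, -40, 20) = (4, 8, 1).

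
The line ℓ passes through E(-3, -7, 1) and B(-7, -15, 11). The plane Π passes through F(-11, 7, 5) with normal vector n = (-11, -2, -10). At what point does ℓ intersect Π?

A direction vector for ℓ is B − E = (-4, -8, 10).
Π: n·r = n·F gives -11x - 2y - 10z = 57.
Substitute r = (-3, -7, 1) + t(-4, -8, 10) into the plane: 37 + (-40)t = 57, so t = -1/2.
Intersection: (-3, -7, 1) + (-1/2)·(-4, -8, 10) = (-1, -3, -4).

(-1, -3, -4)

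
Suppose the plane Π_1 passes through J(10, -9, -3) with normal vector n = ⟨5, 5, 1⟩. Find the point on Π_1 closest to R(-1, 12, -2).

Π_1: n·r = n·J gives 5x + 5y + z = 2.
Foot = R − λn with λ = (n·R − d)/|n|² = (53 − 2)/51 = 1.
Foot = (-1, 12, -2) − 1·(5, 5, 1) = (-6, 7, -3).

(-6, 7, -3)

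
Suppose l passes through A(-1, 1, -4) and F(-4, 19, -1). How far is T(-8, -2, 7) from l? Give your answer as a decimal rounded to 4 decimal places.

13.3791

A direction vector for l is F − A = (-3, 18, 3).
Taking (-1, 1, -4) on l with direction v = (-3, 18, 3): w = T − (-1, 1, -4) = (-7, -3, 11), and w × v = (-207, -12, -135).
Distance = |w × v| / |v| = √61218 / √342 ≈ 13.3791.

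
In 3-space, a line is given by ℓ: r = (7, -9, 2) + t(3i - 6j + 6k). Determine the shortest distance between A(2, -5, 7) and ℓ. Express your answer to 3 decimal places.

8.062

Taking (7, -9, 2) on ℓ with direction v = (3, -6, 6): w = A − (7, -9, 2) = (-5, 4, 5), and w × v = (54, 45, 18).
Distance = |w × v| / |v| = √5265 / √81 ≈ 8.062.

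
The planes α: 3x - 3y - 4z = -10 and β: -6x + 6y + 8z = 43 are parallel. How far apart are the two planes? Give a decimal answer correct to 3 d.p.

1.972

Rescale β by 1/(-2): 3x - 3y - 4z = -43/2. Then distance = |-10 − (-43/2)| / √34 ≈ 1.972.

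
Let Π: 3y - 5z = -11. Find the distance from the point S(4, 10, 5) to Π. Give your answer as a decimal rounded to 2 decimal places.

2.74

n·S − d = (0)·(4) + (3)·(10) + (-5)·(5) − (-11) = 16; |n| = √34.
Distance = |16| / √34 = 16/√34 ≈ 2.74.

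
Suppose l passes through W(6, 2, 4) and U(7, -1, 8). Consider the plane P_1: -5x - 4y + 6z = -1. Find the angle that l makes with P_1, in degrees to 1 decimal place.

A direction vector for l is U − W = (1, -3, 4).
sin θ = |n·v| / (|n||v|) = |31| / (√77 · √26) = 0.69283.
θ ≈ 43.9°.

43.9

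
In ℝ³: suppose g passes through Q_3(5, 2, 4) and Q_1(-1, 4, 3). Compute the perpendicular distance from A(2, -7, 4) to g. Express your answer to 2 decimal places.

A direction vector for g is Q_1 − Q_3 = (-6, 2, -1).
Taking (5, 2, 4) on g with direction v = (-6, 2, -1): w = A − (5, 2, 4) = (-3, -9, 0), and w × v = (9, -3, -60).
Distance = |w × v| / |v| = √3690 / √41 ≈ 9.49.

9.49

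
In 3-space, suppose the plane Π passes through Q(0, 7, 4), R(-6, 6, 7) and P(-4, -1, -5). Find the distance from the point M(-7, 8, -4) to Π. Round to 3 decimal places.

QR = (-6, -1, 3), QP = (-4, -8, -9); a normal to Π is QR × QP = (33, -66, 44).
Using Q: Π has equation 33x - 66y + 44z = -286.
n·M − d = (33)·(-7) + (-66)·(8) + (44)·(-4) − (-286) = -649; |n| = √7381.
Distance = |-649| / √7381 = 649/√7381 ≈ 7.554.

7.554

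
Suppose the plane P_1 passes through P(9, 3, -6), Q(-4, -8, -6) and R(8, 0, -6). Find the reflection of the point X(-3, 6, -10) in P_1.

(-3, 6, -2)

PQ = (-13, -11, 0), PR = (-1, -3, 0); a normal to P_1 is PQ × PR = (0, 0, 28).
Using P: P_1 has equation 28z = -168.
λ = (n·X − d)/|n|² = (-280 − (-168))/784 = -1/7.
Reflection = X − 2λn = (-3, 6, -10) − (-2/7)·(0, 0, 28) = (-3, 6, -2).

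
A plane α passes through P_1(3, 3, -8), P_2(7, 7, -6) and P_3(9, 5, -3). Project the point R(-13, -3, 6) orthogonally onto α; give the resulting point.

P_1P_2 = (4, 4, 2), P_1P_3 = (6, 2, 5); a normal to α is P_1P_2 × P_1P_3 = (16, -8, -16).
Using P_1: α has equation 16x - 8y - 16z = 152.
Foot = R − λn with λ = (n·R − d)/|n|² = (-280 − 152)/576 = -3/4.
Foot = (-13, -3, 6) − (-3/4)·(16, -8, -16) = (-1, -9, -6).

(-1, -9, -6)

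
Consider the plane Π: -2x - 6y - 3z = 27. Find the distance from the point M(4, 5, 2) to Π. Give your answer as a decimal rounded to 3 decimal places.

10.143

n·M − d = (-2)·(4) + (-6)·(5) + (-3)·(2) − 27 = -71; |n| = √49.
Distance = |-71| / √49 = 71/√49 ≈ 10.143.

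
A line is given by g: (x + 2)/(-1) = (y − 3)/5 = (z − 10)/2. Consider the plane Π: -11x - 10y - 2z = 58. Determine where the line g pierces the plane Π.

g has direction (-1, 5, 2) through (-2, 3, 10).
Substitute r = (-2, 3, 10) + t(-1, 5, 2) into the plane: -28 + (-43)t = 58, so t = -2.
Intersection: (-2, 3, 10) + (-2)·(-1, 5, 2) = (0, -7, 6).

(0, -7, 6)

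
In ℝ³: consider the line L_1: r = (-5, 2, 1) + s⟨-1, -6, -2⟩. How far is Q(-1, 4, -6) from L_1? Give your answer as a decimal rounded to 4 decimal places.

Taking (-5, 2, 1) on L_1 with direction v = (-1, -6, -2): w = Q − (-5, 2, 1) = (4, 2, -7), and w × v = (-46, 15, -22).
Distance = |w × v| / |v| = √2825 / √41 ≈ 8.3007.

8.3007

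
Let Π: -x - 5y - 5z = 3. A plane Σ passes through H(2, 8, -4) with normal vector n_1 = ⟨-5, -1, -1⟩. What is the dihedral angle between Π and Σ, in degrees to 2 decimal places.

Σ: n_1·r = n_1·H gives -5x - y - z = -14.
cos θ = |n₁·n₂| / (|n₁||n₂|) = |15| / (√51 · √27).
θ = arccos(0.40423) ≈ 66.16°.

66.16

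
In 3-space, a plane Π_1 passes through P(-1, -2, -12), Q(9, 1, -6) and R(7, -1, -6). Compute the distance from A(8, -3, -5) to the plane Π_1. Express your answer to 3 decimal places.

1.000

PQ = (10, 3, 6), PR = (8, 1, 6); a normal to Π_1 is PQ × PR = (12, -12, -14).
Using P: Π_1 has equation 12x - 12y - 14z = 180.
n·A − d = (12)·(8) + (-12)·(-3) + (-14)·(-5) − 180 = 22; |n| = √484.
Distance = |22| / √484 = 22/√484 ≈ 1.000.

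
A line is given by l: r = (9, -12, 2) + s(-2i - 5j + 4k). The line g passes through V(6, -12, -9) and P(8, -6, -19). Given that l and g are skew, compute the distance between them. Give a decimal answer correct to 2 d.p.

A direction vector for g is P − V = (2, 6, -10).
Common perpendicular direction n = (-2, -5, 4) × (2, 6, -10) = (26, -12, -2).
With w = (6, -12, -9) − (9, -12, 2) = (-3, 0, -11), w · n = -56.
Distance = |w · n| / |n| = |-56| / √824 ≈ 1.95.

1.95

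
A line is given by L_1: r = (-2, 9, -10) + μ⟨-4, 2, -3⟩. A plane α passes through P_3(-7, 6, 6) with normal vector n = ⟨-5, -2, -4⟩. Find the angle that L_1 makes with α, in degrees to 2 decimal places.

50.81

α: n·r = n·P_3 gives -5x - 2y - 4z = -1.
sin θ = |n·v| / (|n||v|) = |28| / (√45 · √29) = 0.77509.
θ ≈ 50.81°.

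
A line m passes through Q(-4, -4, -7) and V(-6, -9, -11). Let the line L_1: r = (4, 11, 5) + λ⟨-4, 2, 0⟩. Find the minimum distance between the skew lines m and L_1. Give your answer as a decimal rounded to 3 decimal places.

0.535

A direction vector for m is V − Q = (-2, -5, -4).
Common perpendicular direction n = (-2, -5, -4) × (-4, 2, 0) = (8, 16, -24).
With w = (4, 11, 5) − (-4, -4, -7) = (8, 15, 12), w · n = 16.
Distance = |w · n| / |n| = |16| / √896 ≈ 0.535.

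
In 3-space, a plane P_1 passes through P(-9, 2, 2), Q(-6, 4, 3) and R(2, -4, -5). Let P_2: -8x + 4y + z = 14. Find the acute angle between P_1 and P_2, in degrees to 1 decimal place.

71.0

PQ = (3, 2, 1), PR = (11, -6, -7); a normal to P_1 is PQ × PR = (-8, 32, -40).
Using P: P_1 has equation -8x + 32y - 40z = 56.
cos θ = |n₁·n₂| / (|n₁||n₂|) = |152| / (√2688 · √81).
θ = arccos(0.32575) ≈ 71.0°.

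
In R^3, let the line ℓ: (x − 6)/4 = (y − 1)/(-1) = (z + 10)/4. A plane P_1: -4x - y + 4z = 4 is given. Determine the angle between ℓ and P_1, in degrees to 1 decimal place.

ℓ has direction (4, -1, 4) through (6, 1, -10).
sin θ = |n·v| / (|n||v|) = |1| / (√33 · √33) = 0.03030.
θ ≈ 1.7°.

1.7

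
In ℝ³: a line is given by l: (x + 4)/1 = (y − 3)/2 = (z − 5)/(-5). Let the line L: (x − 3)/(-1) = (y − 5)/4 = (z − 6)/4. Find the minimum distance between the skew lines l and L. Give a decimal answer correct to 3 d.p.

7.120

l has direction (1, 2, -5) through (-4, 3, 5).
L has direction (-1, 4, 4) through (3, 5, 6).
Common perpendicular direction n = (1, 2, -5) × (-1, 4, 4) = (28, 1, 6).
With w = (3, 5, 6) − (-4, 3, 5) = (7, 2, 1), w · n = 204.
Distance = |w · n| / |n| = |204| / √821 ≈ 7.120.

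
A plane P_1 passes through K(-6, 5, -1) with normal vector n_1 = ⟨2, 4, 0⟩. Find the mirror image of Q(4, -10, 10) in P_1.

(12, 6, 10)

P_1: n_1·r = n_1·K gives 2x + 4y = 8.
λ = (n·Q − d)/|n|² = (-32 − 8)/20 = -2.
Reflection = Q − 2λn = (4, -10, 10) − (-4)·(2, 4, 0) = (12, 6, 10).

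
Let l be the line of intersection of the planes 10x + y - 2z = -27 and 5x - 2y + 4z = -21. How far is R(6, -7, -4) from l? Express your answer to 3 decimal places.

Direction of l: (10, 1, -2) × (5, -2, 4) = (0, -50, -25).
A point on l: solving the two plane equations with y = -3 gives (-3, -3, -3).
Taking (-3, -3, -3) on l with direction v = (0, -50, -25): w = R − (-3, -3, -3) = (9, -4, -1), and w × v = (50, 225, -450).
Distance = |w × v| / |v| = √255625 / √3125 ≈ 9.044.

9.044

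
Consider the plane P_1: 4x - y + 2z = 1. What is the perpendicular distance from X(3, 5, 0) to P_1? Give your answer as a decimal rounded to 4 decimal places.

1.3093

n·X − d = (4)·(3) + (-1)·(5) + (2)·(0) − 1 = 6; |n| = √21.
Distance = |6| / √21 = 6/√21 ≈ 1.3093.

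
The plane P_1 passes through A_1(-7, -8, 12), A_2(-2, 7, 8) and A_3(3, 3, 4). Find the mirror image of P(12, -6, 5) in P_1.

(4, -6, -5)

A_1A_2 = (5, 15, -4), A_1A_3 = (10, 11, -8); a normal to P_1 is A_1A_2 × A_1A_3 = (-76, 0, -95).
Using A_1: P_1 has equation -76x - 95z = -608.
λ = (n·P − d)/|n|² = (-1387 − (-608))/14801 = -1/19.
Reflection = P − 2λn = (12, -6, 5) − (-2/19)·(-76, 0, -95) = (4, -6, -5).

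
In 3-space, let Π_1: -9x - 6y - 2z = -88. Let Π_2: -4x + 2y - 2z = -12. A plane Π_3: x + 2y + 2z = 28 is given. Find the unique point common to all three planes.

(4, 7, 5)

Solving the 3×3 linear system -9x - 6y - 2z = -88, -4x + 2y - 2z = -12, x + 2y + 2z = 28 (e.g. by elimination or Cramer's rule, determinant = -88) gives (4, 7, 5).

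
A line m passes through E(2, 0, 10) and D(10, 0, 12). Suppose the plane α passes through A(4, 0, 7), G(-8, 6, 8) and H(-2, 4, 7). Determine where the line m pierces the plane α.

(-2, 0, 9)

A direction vector for m is D − E = (8, 0, 2).
AG = (-12, 6, 1), AH = (-6, 4, 0); a normal to α is AG × AH = (-4, -6, -12).
Using A: α has equation -4x - 6y - 12z = -100.
Substitute r = (2, 0, 10) + t(8, 0, 2) into the plane: -128 + (-56)t = -100, so t = -1/2.
Intersection: (2, 0, 10) + (-1/2)·(8, 0, 2) = (-2, 0, 9).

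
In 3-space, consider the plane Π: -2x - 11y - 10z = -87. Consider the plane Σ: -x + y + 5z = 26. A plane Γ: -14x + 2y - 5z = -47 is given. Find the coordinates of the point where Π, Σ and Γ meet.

Solving the 3×3 linear system -2x - 11y - 10z = -87, -x + y + 5z = 26, -14x + 2y - 5z = -47 (e.g. by elimination or Cramer's rule, determinant = 735) gives (2, 3, 5).

(2, 3, 5)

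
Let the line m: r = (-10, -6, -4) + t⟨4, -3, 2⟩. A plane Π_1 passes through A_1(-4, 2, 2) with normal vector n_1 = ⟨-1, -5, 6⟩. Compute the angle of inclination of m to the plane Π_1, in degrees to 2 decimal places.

Π_1: n_1·r = n_1·A_1 gives -x - 5y + 6z = 6.
sin θ = |n·v| / (|n||v|) = |23| / (√62 · √29) = 0.54242.
θ ≈ 32.85°.

32.85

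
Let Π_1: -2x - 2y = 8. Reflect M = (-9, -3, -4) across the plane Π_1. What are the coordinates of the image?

λ = (n·M − d)/|n|² = (24 − 8)/8 = 2.
Reflection = M − 2λn = (-9, -3, -4) − 4·(-2, -2, 0) = (-1, 5, -4).

(-1, 5, -4)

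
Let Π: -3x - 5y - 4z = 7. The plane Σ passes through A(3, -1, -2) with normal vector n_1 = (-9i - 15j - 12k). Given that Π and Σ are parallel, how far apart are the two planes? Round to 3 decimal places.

Σ: n_1·r = n_1·A gives -9x - 15y - 12z = 12.
Rescale Σ by 1/3: -3x - 5y - 4z = 4. Then distance = |7 − 4| / √50 ≈ 0.424.

0.424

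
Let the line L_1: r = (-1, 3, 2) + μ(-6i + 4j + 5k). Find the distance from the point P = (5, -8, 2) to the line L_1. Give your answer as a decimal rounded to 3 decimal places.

8.596

Taking (-1, 3, 2) on L_1 with direction v = (-6, 4, 5): w = P − (-1, 3, 2) = (6, -11, 0), and w × v = (-55, -30, -42).
Distance = |w × v| / |v| = √5689 / √77 ≈ 8.596.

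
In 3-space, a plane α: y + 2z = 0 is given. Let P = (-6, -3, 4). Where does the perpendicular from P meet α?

(-6, -4, 2)

Foot = P − λn with λ = (n·P − d)/|n|² = (5 − 0)/5 = 1.
Foot = (-6, -3, 4) − 1·(0, 1, 2) = (-6, -4, 2).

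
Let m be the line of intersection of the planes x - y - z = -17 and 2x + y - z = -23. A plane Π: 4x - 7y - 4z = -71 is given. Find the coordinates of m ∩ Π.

(-8, 1, 8)

Direction of m: (1, -1, -1) × (2, 1, -1) = (2, -1, 3).
A point on m: solving the two plane equations with x = -4 gives (-4, -1, 14).
Substitute r = (-4, -1, 14) + t(2, -1, 3) into the plane: -65 + 3t = -71, so t = -2.
Intersection: (-4, -1, 14) + (-2)·(2, -1, 3) = (-8, 1, 8).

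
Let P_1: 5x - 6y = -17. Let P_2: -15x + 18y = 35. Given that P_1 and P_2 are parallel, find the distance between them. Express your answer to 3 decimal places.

Rescale P_2 by 1/(-3): 5x - 6y = -35/3. Then distance = |-17 − (-35/3)| / √61 ≈ 0.683.

0.683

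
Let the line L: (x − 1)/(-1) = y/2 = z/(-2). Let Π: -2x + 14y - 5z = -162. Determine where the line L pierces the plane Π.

L has direction (-1, 2, -2) through (1, 0, 0).
Substitute r = (1, 0, 0) + t(-1, 2, -2) into the plane: -2 + 40t = -162, so t = -4.
Intersection: (1, 0, 0) + (-4)·(-1, 2, -2) = (5, -8, 8).

(5, -8, 8)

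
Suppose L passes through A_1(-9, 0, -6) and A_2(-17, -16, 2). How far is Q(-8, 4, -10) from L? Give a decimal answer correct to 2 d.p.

A direction vector for L is A_2 − A_1 = (-8, -16, 8).
Taking (-9, 0, -6) on L with direction v = (-8, -16, 8): w = Q − (-9, 0, -6) = (1, 4, -4), and w × v = (-32, 24, 16).
Distance = |w × v| / |v| = √1856 / √384 ≈ 2.20.

2.20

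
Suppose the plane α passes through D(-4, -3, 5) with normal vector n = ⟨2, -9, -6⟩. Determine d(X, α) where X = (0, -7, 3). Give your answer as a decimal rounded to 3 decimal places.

5.091

α: n·r = n·D gives 2x - 9y - 6z = -11.
n·X − d = (2)·(0) + (-9)·(-7) + (-6)·(3) − (-11) = 56; |n| = √121.
Distance = |56| / √121 = 56/√121 ≈ 5.091.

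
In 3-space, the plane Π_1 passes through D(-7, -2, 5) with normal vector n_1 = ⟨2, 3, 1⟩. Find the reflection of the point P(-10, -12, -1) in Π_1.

(2, 6, 5)

Π_1: n_1·r = n_1·D gives 2x + 3y + z = -15.
λ = (n·P − d)/|n|² = (-57 − (-15))/14 = -3.
Reflection = P − 2λn = (-10, -12, -1) − (-6)·(2, 3, 1) = (2, 6, 5).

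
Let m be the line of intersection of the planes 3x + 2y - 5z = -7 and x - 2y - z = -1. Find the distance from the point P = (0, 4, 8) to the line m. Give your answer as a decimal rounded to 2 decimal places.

Direction of m: (3, 2, -5) × (1, -2, -1) = (-12, -2, -8).
A point on m: solving the two plane equations with x = -5 gives (-5, -1, -2).
Taking (-5, -1, -2) on m with direction v = (-12, -2, -8): w = P − (-5, -1, -2) = (5, 5, 10), and w × v = (-20, -80, 50).
Distance = |w × v| / |v| = √9300 / √212 ≈ 6.62.

6.62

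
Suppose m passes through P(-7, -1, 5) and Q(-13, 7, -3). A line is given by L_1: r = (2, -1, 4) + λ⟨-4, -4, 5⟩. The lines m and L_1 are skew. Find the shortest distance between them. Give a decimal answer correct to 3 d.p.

0.191

A direction vector for m is Q − P = (-6, 8, -8).
Common perpendicular direction n = (-6, 8, -8) × (-4, -4, 5) = (8, 62, 56).
With w = (2, -1, 4) − (-7, -1, 5) = (9, 0, -1), w · n = 16.
Distance = |w · n| / |n| = |16| / √7044 ≈ 0.191.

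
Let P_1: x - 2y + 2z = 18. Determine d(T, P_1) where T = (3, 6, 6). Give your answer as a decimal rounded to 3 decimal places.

n·T − d = (1)·(3) + (-2)·(6) + (2)·(6) − 18 = -15; |n| = √9.
Distance = |-15| / √9 = 15/√9 ≈ 5.000.

5.000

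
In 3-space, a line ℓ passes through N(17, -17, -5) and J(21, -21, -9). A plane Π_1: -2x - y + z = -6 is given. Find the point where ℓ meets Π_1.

(9, -9, 3)

A direction vector for ℓ is J − N = (4, -4, -4).
Substitute r = (17, -17, -5) + t(4, -4, -4) into the plane: -22 + (-8)t = -6, so t = -2.
Intersection: (17, -17, -5) + (-2)·(4, -4, -4) = (9, -9, 3).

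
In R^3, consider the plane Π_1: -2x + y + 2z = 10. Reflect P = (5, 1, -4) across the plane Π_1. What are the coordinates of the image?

(-7, 7, 8)

λ = (n·P − d)/|n|² = (-17 − 10)/9 = -3.
Reflection = P − 2λn = (5, 1, -4) − (-6)·(-2, 1, 2) = (-7, 7, 8).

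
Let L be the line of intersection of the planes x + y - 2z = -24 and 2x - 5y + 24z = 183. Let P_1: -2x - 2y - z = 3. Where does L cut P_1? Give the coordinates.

Direction of L: (1, 1, -2) × (2, -5, 24) = (14, -28, -7).
A point on L: solving the two plane equations with x = -13 gives (-13, 11, 11).
Substitute r = (-13, 11, 11) + t(14, -28, -7) into the plane: -7 + 35t = 3, so t = 2/7.
Intersection: (-13, 11, 11) + (2/7)·(14, -28, -7) = (-9, 3, 9).

(-9, 3, 9)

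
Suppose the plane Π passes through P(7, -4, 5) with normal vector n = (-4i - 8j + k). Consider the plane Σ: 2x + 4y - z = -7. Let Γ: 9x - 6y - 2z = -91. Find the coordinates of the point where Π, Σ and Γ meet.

Π: n·r = n·P gives -4x - 8y + z = 9.
Solving the 3×3 linear system -4x - 8y + z = 9, 2x + 4y - z = -7, 9x - 6y - 2z = -91 (e.g. by elimination or Cramer's rule, determinant = 48) gives (-7, 3, 5).

(-7, 3, 5)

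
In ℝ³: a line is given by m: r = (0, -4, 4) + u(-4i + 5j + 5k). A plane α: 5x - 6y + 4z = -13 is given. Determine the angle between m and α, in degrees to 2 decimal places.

sin θ = |n·v| / (|n||v|) = |-30| / (√77 · √66) = 0.42083.
θ ≈ 24.89°.

24.89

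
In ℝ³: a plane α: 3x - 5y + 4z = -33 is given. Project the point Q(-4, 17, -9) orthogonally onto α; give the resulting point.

(2, 7, -1)

Foot = Q − λn with λ = (n·Q − d)/|n|² = (-133 − (-33))/50 = -2.
Foot = (-4, 17, -9) − (-2)·(3, -5, 4) = (2, 7, -1).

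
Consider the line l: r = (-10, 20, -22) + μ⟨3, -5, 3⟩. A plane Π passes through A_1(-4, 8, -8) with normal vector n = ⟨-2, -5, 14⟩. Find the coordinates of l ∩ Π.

(2, 0, -10)

Π: n·r = n·A_1 gives -2x - 5y + 14z = -144.
Substitute r = (-10, 20, -22) + t(3, -5, 3) into the plane: -388 + 61t = -144, so t = 4.
Intersection: (-10, 20, -22) + 4·(3, -5, 3) = (2, 0, -10).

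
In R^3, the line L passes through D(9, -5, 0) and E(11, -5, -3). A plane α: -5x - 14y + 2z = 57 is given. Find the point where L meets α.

(5, -5, 6)

A direction vector for L is E − D = (2, 0, -3).
Substitute r = (9, -5, 0) + t(2, 0, -3) into the plane: 25 + (-16)t = 57, so t = -2.
Intersection: (9, -5, 0) + (-2)·(2, 0, -3) = (5, -5, 6).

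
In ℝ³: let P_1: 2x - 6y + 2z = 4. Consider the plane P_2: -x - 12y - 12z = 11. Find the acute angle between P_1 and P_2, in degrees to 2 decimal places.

cos θ = |n₁·n₂| / (|n₁||n₂|) = |46| / (√44 · √289).
θ = arccos(0.40793) ≈ 65.93°.

65.93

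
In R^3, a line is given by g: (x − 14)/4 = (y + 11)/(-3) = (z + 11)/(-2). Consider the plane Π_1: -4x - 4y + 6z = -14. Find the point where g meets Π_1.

g has direction (4, -3, -2) through (14, -11, -11).
Substitute r = (14, -11, -11) + t(4, -3, -2) into the plane: -78 + (-16)t = -14, so t = -4.
Intersection: (14, -11, -11) + (-4)·(4, -3, -2) = (-2, 1, -3).

(-2, 1, -3)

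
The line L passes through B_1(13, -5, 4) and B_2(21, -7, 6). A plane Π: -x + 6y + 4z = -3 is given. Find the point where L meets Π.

(-3, -1, 0)

A direction vector for L is B_2 − B_1 = (8, -2, 2).
Substitute r = (13, -5, 4) + t(8, -2, 2) into the plane: -27 + (-12)t = -3, so t = -2.
Intersection: (13, -5, 4) + (-2)·(8, -2, 2) = (-3, -1, 0).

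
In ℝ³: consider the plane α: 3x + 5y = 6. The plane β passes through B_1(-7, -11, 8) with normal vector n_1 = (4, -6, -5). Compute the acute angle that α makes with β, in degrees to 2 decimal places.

69.40

β: n_1·r = n_1·B_1 gives 4x - 6y - 5z = -2.
cos θ = |n₁·n₂| / (|n₁||n₂|) = |-18| / (√34 · √77).
θ = arccos(0.35179) ≈ 69.40°.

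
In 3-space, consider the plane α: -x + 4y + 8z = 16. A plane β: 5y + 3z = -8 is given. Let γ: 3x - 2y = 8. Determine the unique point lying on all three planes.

Solving the 3×3 linear system -x + 4y + 8z = 16, 5y + 3z = -8, 3x - 2y = 8 (e.g. by elimination or Cramer's rule, determinant = -90) gives (0, -4, 4).

(0, -4, 4)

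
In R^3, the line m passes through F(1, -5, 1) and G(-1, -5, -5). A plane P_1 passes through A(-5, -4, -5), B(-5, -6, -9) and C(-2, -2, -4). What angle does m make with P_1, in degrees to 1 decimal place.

A direction vector for m is G − F = (-2, 0, -6).
AB = (0, -2, -4), AC = (3, 2, 1); a normal to P_1 is AB × AC = (6, -12, 6).
Using A: P_1 has equation 6x - 12y + 6z = -12.
sin θ = |n·v| / (|n||v|) = |-48| / (√216 · √40) = 0.51640.
θ ≈ 31.1°.

31.1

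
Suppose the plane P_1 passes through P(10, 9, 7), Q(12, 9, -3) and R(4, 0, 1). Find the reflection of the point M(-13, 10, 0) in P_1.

(17, -14, 6)

PQ = (2, 0, -10), PR = (-6, -9, -6); a normal to P_1 is PQ × PR = (-90, 72, -18).
Using P: P_1 has equation -90x + 72y - 18z = -378.
λ = (n·M − d)/|n|² = (1890 − (-378))/13608 = 1/6.
Reflection = M − 2λn = (-13, 10, 0) − (1/3)·(-90, 72, -18) = (17, -14, 6).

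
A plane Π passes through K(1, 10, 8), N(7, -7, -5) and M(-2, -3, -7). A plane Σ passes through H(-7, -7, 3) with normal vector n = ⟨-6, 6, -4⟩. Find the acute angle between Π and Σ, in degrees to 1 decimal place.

65.9

KN = (6, -17, -13), KM = (-3, -13, -15); a normal to Π is KN × KM = (86, 129, -129).
Using K: Π has equation 86x + 129y - 129z = 344.
Σ: n·r = n·H gives -6x + 6y - 4z = -12.
cos θ = |n₁·n₂| / (|n₁||n₂|) = |774| / (√40678 · √88).
θ = arccos(0.40909) ≈ 65.9°.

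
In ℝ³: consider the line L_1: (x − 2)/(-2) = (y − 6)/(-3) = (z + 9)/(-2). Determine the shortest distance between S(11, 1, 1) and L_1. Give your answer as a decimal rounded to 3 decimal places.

13.224

L_1 has direction (-2, -3, -2) through (2, 6, -9).
Taking (2, 6, -9) on L_1 with direction v = (-2, -3, -2): w = S − (2, 6, -9) = (9, -5, 10), and w × v = (40, -2, -37).
Distance = |w × v| / |v| = √2973 / √17 ≈ 13.224.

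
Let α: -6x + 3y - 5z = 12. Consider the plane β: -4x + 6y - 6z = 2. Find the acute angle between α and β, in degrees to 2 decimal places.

cos θ = |n₁·n₂| / (|n₁||n₂|) = |72| / (√70 · √88).
θ = arccos(0.91736) ≈ 23.46°.

23.46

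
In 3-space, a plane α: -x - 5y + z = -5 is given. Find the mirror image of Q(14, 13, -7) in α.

(8, -17, -1)

λ = (n·Q − d)/|n|² = (-86 − (-5))/27 = -3.
Reflection = Q − 2λn = (14, 13, -7) − (-6)·(-1, -5, 1) = (8, -17, -1).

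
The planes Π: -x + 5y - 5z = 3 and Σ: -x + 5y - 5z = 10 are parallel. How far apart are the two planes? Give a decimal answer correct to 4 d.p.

0.9802

Same normal n = (-1, 5, -5) with |n| = √51; distance = |3 − 10| / |n| = 7/√51 ≈ 0.9802.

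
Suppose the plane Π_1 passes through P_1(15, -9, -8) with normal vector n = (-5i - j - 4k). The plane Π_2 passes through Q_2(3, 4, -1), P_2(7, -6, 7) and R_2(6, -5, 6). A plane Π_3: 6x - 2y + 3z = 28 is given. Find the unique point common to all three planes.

Π_1: n·r = n·P_1 gives -5x - y - 4z = -34.
Q_2P_2 = (4, -10, 8), Q_2R_2 = (3, -9, 7); a normal to Π_2 is Q_2P_2 × Q_2R_2 = (2, -4, -6).
Using Q_2: Π_2 has equation 2x - 4y - 6z = -4.
Solving the 3×3 linear system -5x - y - 4z = -34, 2x - 4y - 6z = -4, 6x - 2y + 3z = 28 (e.g. by elimination or Cramer's rule, determinant = 82) gives (6, 4, 0).

(6, 4, 0)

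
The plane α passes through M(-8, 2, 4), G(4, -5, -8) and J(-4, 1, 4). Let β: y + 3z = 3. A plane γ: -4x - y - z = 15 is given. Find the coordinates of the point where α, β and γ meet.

(-4, 0, 1)

MG = (12, -7, -12), MJ = (4, -1, 0); a normal to α is MG × MJ = (-12, -48, 16).
Using M: α has equation -12x - 48y + 16z = 64.
Solving the 3×3 linear system -12x - 48y + 16z = 64, y + 3z = 3, -4x - y - z = 15 (e.g. by elimination or Cramer's rule, determinant = 616) gives (-4, 0, 1).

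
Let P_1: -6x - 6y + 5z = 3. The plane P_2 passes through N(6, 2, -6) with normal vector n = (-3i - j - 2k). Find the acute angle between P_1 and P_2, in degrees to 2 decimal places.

67.67

P_2: n·r = n·N gives -3x - y - 2z = -8.
cos θ = |n₁·n₂| / (|n₁||n₂|) = |14| / (√97 · √14).
θ = arccos(0.37991) ≈ 67.67°.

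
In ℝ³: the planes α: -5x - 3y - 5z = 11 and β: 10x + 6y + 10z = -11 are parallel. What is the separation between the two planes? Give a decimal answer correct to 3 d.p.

Rescale β by 1/(-2): -5x - 3y - 5z = 11/2. Then distance = |11 − (11/2)| / √59 ≈ 0.716.

0.716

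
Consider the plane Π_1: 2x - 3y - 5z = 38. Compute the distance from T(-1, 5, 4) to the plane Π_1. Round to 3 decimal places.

12.167

n·T − d = (2)·(-1) + (-3)·(5) + (-5)·(4) − 38 = -75; |n| = √38.
Distance = |-75| / √38 = 75/√38 ≈ 12.167.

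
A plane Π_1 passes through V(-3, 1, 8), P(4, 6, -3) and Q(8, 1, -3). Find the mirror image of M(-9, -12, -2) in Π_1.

(11, 4, 18)

VP = (7, 5, -11), VQ = (11, 0, -11); a normal to Π_1 is VP × VQ = (-55, -44, -55).
Using V: Π_1 has equation -55x - 44y - 55z = -319.
λ = (n·M − d)/|n|² = (1133 − (-319))/7986 = 2/11.
Reflection = M − 2λn = (-9, -12, -2) − (4/11)·(-55, -44, -55) = (11, 4, 18).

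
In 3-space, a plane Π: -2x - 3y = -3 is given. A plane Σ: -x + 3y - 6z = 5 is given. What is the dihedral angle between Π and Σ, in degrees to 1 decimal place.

cos θ = |n₁·n₂| / (|n₁||n₂|) = |-7| / (√13 · √46).
θ = arccos(0.28625) ≈ 73.4°.

73.4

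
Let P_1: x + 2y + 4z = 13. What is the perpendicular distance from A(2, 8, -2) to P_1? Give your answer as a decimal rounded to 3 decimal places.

n·A − d = (1)·(2) + (2)·(8) + (4)·(-2) − 13 = -3; |n| = √21.
Distance = |-3| / √21 = 3/√21 ≈ 0.655.

0.655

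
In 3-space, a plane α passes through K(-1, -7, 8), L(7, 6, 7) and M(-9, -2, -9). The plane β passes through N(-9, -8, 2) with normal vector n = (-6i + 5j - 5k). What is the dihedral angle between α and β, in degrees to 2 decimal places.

61.92

KL = (8, 13, -1), KM = (-8, 5, -17); a normal to α is KL × KM = (-216, 144, 144).
Using K: α has equation -216x + 144y + 144z = 360.
β: n·r = n·N gives -6x + 5y - 5z = 4.
cos θ = |n₁·n₂| / (|n₁||n₂|) = |1296| / (√88128 · √86).
θ = arccos(0.47076) ≈ 61.92°.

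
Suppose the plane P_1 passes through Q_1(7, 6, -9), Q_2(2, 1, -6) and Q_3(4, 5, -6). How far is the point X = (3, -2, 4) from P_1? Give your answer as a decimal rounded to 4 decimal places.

Q_1Q_2 = (-5, -5, 3), Q_1Q_3 = (-3, -1, 3); a normal to P_1 is Q_1Q_2 × Q_1Q_3 = (-12, 6, -10).
Using Q_1: P_1 has equation -12x + 6y - 10z = 42.
n·X − d = (-12)·(3) + (6)·(-2) + (-10)·(4) − 42 = -130; |n| = √280.
Distance = |-130| / √280 = 130/√280 ≈ 7.7690.

7.7690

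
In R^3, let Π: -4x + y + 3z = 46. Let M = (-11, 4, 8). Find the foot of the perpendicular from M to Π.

(-7, 3, 5)

Foot = M − λn with λ = (n·M − d)/|n|² = (72 − 46)/26 = 1.
Foot = (-11, 4, 8) − 1·(-4, 1, 3) = (-7, 3, 5).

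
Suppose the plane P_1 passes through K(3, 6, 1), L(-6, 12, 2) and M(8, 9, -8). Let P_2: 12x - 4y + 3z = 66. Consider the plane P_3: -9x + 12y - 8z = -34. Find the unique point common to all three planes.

(6, 3, 2)

KL = (-9, 6, 1), KM = (5, 3, -9); a normal to P_1 is KL × KM = (-57, -76, -57).
Using K: P_1 has equation -57x - 76y - 57z = -684.
Solving the 3×3 linear system -57x - 76y - 57z = -684, 12x - 4y + 3z = 66, -9x + 12y - 8z = -34 (e.g. by elimination or Cramer's rule, determinant = -11172) gives (6, 3, 2).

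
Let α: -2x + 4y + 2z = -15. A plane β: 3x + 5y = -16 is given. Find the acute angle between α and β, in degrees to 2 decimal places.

cos θ = |n₁·n₂| / (|n₁||n₂|) = |14| / (√24 · √34).
θ = arccos(0.49010) ≈ 60.65°.

60.65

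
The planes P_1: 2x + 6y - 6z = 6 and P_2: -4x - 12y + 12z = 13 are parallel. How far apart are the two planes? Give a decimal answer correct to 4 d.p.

Rescale P_2 by 1/(-2): 2x + 6y - 6z = -13/2. Then distance = |6 − (-13/2)| / √76 ≈ 1.4338.

1.4338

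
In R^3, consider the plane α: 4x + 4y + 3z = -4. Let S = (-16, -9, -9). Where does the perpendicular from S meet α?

Foot = S − λn with λ = (n·S − d)/|n|² = (-127 − (-4))/41 = -3.
Foot = (-16, -9, -9) − (-3)·(4, 4, 3) = (-4, 3, 0).

(-4, 3, 0)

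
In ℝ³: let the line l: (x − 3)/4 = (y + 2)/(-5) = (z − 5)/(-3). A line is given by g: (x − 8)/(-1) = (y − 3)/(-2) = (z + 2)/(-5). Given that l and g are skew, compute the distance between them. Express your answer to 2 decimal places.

9.25

l has direction (4, -5, -3) through (3, -2, 5).
g has direction (-1, -2, -5) through (8, 3, -2).
Common perpendicular direction n = (4, -5, -3) × (-1, -2, -5) = (19, 23, -13).
With w = (8, 3, -2) − (3, -2, 5) = (5, 5, -7), w · n = 301.
Distance = |w · n| / |n| = |301| / √1059 ≈ 9.25.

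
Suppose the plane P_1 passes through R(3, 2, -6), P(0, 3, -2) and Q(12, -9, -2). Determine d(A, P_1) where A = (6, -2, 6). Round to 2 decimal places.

RP = (-3, 1, 4), RQ = (9, -11, 4); a normal to P_1 is RP × RQ = (48, 48, 24).
Using R: P_1 has equation 48x + 48y + 24z = 96.
n·A − d = (48)·(6) + (48)·(-2) + (24)·(6) − 96 = 240; |n| = √5184.
Distance = |240| / √5184 = 240/√5184 ≈ 3.33.

3.33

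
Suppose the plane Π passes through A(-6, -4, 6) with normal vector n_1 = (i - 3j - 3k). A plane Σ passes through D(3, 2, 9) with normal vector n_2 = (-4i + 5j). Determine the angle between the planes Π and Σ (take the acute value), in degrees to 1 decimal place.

Π: n_1·r = n_1·A gives x - 3y - 3z = -12.
Σ: n_2·r = n_2·D gives -4x + 5y = -2.
cos θ = |n₁·n₂| / (|n₁||n₂|) = |-19| / (√19 · √41).
θ = arccos(0.68075) ≈ 47.1°.

47.1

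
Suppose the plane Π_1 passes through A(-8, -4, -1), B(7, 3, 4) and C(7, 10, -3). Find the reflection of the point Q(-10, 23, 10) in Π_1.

(14, -7, -20)

AB = (15, 7, 5), AC = (15, 14, -2); a normal to Π_1 is AB × AC = (-84, 105, 105).
Using A: Π_1 has equation -84x + 105y + 105z = 147.
λ = (n·Q − d)/|n|² = (4305 − 147)/29106 = 1/7.
Reflection = Q − 2λn = (-10, 23, 10) − (2/7)·(-84, 105, 105) = (14, -7, -20).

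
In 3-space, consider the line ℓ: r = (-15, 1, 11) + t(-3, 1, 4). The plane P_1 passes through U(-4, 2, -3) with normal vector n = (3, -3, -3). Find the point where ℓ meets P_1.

(-6, -2, -1)

P_1: n·r = n·U gives 3x - 3y - 3z = -9.
Substitute r = (-15, 1, 11) + t(-3, 1, 4) into the plane: -81 + (-24)t = -9, so t = -3.
Intersection: (-15, 1, 11) + (-3)·(-3, 1, 4) = (-6, -2, -1).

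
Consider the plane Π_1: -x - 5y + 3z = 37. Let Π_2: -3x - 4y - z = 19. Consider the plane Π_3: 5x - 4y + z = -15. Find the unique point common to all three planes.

Solving the 3×3 linear system -x - 5y + 3z = 37, -3x - 4y - z = 19, 5x - 4y + z = -15 (e.g. by elimination or Cramer's rule, determinant = 114) gives (-6, -2, 7).

(-6, -2, 7)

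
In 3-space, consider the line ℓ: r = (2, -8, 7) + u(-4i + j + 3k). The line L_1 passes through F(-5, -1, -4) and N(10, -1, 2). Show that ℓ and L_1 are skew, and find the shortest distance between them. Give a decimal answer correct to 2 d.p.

8.55

A direction vector for L_1 is N − F = (15, 0, 6).
Common perpendicular direction n = (-4, 1, 3) × (15, 0, 6) = (6, 69, -15).
With w = (-5, -1, -4) − (2, -8, 7) = (-7, 7, -11), w · n = 606.
Since n ≠ 0 the lines are not parallel, and w · n = 606 ≠ 0 so they do not intersect; hence they are skew.
Distance = |w · n| / |n| = |606| / √5022 ≈ 8.55.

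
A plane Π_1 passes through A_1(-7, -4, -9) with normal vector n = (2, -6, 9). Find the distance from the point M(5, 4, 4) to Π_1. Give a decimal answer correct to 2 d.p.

8.45

Π_1: n·r = n·A_1 gives 2x - 6y + 9z = -71.
n·M − d = (2)·(5) + (-6)·(4) + (9)·(4) − (-71) = 93; |n| = √121.
Distance = |93| / √121 = 93/√121 ≈ 8.45.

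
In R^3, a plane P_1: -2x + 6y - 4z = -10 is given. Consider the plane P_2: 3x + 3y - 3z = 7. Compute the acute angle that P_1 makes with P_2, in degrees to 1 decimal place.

51.9

cos θ = |n₁·n₂| / (|n₁||n₂|) = |24| / (√56 · √27).
θ = arccos(0.61721) ≈ 51.9°.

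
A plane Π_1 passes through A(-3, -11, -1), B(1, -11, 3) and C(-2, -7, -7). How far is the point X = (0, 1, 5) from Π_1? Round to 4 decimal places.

AB = (4, 0, 4), AC = (1, 4, -6); a normal to Π_1 is AB × AC = (-16, 28, 16).
Using A: Π_1 has equation -16x + 28y + 16z = -276.
n·X − d = (-16)·(0) + (28)·(1) + (16)·(5) − (-276) = 384; |n| = √1296.
Distance = |384| / √1296 = 384/√1296 ≈ 10.6667.

10.6667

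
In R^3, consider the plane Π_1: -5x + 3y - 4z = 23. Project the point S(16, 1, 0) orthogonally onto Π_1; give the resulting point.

(6, 7, -8)

Foot = S − λn with λ = (n·S − d)/|n|² = (-77 − 23)/50 = -2.
Foot = (16, 1, 0) − (-2)·(-5, 3, -4) = (6, 7, -8).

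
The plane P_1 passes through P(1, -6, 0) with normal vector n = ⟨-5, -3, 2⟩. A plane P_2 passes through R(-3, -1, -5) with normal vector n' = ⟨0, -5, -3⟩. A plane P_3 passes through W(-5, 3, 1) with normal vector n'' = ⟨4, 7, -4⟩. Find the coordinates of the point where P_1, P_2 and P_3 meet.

(-4, -1, -5)

P_1: n·r = n·P gives -5x - 3y + 2z = 13.
P_2: n'·r = n'·R gives -5y - 3z = 20.
P_3: n''·r = n''·W gives 4x + 7y - 4z = -3.
Solving the 3×3 linear system -5x - 3y + 2z = 13, -5y - 3z = 20, 4x + 7y - 4z = -3 (e.g. by elimination or Cramer's rule, determinant = -129) gives (-4, -1, -5).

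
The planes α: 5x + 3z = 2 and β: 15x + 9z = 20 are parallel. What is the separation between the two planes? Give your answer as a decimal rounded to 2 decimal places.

0.80

Rescale β by 1/3: 5x + 3z = 20/3. Then distance = |2 − (20/3)| / √34 ≈ 0.80.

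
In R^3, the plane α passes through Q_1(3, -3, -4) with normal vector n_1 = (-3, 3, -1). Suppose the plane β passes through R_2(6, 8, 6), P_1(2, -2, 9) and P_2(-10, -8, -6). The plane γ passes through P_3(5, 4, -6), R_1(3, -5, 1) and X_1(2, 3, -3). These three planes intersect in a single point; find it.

(-2, -5, 5)

α: n_1·r = n_1·Q_1 gives -3x + 3y - z = -14.
R_2P_1 = (-4, -10, 3), R_2P_2 = (-16, -16, -12); a normal to β is R_2P_1 × R_2P_2 = (168, -96, -96).
Using R_2: β has equation 168x - 96y - 96z = -336.
P_3R_1 = (-2, -9, 7), P_3X_1 = (-3, -1, 3); a normal to γ is P_3R_1 × P_3X_1 = (-20, -15, -25).
Using P_3: γ has equation -20x - 15y - 25z = -10.
Solving the 3×3 linear system -3x + 3y - z = -14, 168x - 96y - 96z = -336, -20x - 15y - 25z = -10 (e.g. by elimination or Cramer's rule, determinant = 19920) gives (-2, -5, 5).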